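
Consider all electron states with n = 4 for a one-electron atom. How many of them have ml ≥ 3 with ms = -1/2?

With n = 4 the allowed l are 0, 1, …, 3.
Per l-value: l=3 → 1.
Orbitals: 1. With ms fixed to a single value there is one state per orbital, giving 1 state.

1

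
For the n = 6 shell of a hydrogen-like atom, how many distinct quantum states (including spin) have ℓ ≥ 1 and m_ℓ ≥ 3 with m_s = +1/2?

6

For n = 6, ℓ ranges over 0 … 5.
The (ℓ, m_ℓ) pairs meeting ℓ ≥ 1 and m_ℓ ≥ 3 give: ℓ=3 → 1; ℓ=4 → 2; ℓ=5 → 3.
Orbitals: 1 + 2 + 3 = 6. With m_s fixed to a single value there is one state per orbital, giving 6 states.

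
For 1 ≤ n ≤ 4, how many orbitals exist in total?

30

Total orbitals = 1² + 2² + 3² + 4² = 30.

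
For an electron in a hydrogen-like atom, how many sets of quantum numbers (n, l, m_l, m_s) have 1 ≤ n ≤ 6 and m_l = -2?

20

Count contributing orbitals for each principal shell:
n=3 → 1; n=4 → 2; n=5 → 3; n=6 → 4.
Orbitals: 1 + 2 + 3 + 4 = 10. Including both spin states (m_s = ±1/2) gives 2 × 10 = 20 states.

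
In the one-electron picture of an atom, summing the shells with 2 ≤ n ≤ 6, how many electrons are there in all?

180

Shell n has n² orbitals: 2²=4 + 3²=9 + 4²=16 + 5²=25 + 6²=36 = 90 orbitals.
Two spin states per orbital: 2 × 90 = 180 electrons.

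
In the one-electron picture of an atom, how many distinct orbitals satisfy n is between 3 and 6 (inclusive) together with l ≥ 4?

For each n in the range, tally the orbitals obeying l ≥ 4:
n=5 → 9; n=6 → 20.
Total orbitals: 9 + 20 = 29.

29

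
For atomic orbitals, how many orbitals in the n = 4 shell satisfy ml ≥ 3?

Go through l = 0, …, 3 (the values permitted for n = 4).
Orbitals with ml ≥ 3, by l: l=3 → 1.
Total orbitals: 1.

1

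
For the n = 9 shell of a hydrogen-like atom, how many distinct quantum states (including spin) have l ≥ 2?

With n = 9 the allowed l are 0, 1, …, 8.
Per l-value: l=2 → 5; l=3 → 7; l=4 → 9; l=5 → 11; l=6 → 13; l=7 → 15; l=8 → 17.
Orbitals: 5 + 7 + 9 + 11 + 13 + 15 + 17 = 77. Each orbital carries two spin states, so 77 × 2 = 154 states.

154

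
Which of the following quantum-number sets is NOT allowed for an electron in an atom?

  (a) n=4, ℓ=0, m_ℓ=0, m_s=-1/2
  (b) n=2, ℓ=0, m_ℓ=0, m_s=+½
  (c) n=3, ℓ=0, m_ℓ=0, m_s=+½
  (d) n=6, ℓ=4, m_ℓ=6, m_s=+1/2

(d) has |m_ℓ| = 6 > ℓ = 4, violating −ℓ ≤ m_ℓ ≤ ℓ.
The remaining sets (a), (b), (c) satisfy all four rules.

(d)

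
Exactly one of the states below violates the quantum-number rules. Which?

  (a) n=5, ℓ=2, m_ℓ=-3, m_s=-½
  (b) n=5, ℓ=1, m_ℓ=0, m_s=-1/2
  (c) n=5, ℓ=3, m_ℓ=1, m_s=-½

(a)

(a) has |m_ℓ| = 3 > ℓ = 2, violating −ℓ ≤ m_ℓ ≤ ℓ.
The remaining sets (b), (c) satisfy all four rules.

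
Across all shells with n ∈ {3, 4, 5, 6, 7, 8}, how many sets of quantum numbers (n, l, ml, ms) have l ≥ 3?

290

Count contributing orbitals for each principal shell:
n=4 → 7; n=5 → 16; n=6 → 27; n=7 → 40; n=8 → 55.
Orbitals: 7 + 16 + 27 + 40 + 55 = 145. Including both spin states (ms = ±1/2) gives 2 × 145 = 290 states.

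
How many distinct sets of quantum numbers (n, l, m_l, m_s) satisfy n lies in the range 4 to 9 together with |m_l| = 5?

Treat each shell separately and count matching orbitals:
n=6 → 2; n=7 → 4; n=8 → 6; n=9 → 8.
Orbitals: 2 + 4 + 6 + 8 = 20. Including both spin states (m_s = ±1/2) gives 2 × 20 = 40 states.

40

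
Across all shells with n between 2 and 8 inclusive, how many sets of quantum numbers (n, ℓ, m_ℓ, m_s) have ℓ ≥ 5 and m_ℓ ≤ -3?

44

Go shell by shell, enumerating (ℓ, m_ℓ) with ℓ ≥ 5 and m_ℓ ≤ -3:
n=6 → 3; n=7 → 7; n=8 → 12.
Orbitals: 3 + 7 + 12 = 22. Including both spin states (m_s = ±1/2) gives 2 × 22 = 44 states.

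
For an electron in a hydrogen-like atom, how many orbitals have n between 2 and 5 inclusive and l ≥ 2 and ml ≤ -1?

16

Work shell by shell — for each n, count the (l, ml) pairs that satisfy l ≥ 2 and ml ≤ -1:
n=3 → 2; n=4 → 5; n=5 → 9.
Total orbitals: 2 + 5 + 9 = 16.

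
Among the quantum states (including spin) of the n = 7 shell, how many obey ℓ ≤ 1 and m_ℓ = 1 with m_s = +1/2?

Go through ℓ = 0, …, 6 (the values permitted for n = 7).
Contributions: ℓ=1 → 1.
Orbitals: 1. With m_s fixed to a single value there is one state per orbital, giving 1 state.

1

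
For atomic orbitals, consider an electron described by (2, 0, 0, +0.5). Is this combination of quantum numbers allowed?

n = 2 is a positive integer. l = 0 satisfies 0 ≤ l ≤ n−1 = 1. m_l = 0 lies in the range −l … +l (here 0). m_s = +1/2 is one of ±1/2.
All four constraints are satisfied.

Yes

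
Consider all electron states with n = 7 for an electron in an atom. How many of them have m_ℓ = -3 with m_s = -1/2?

Go through ℓ = 0, …, 6 (the values permitted for n = 7).
Contributions: ℓ=3 → 1; ℓ=4 → 1; ℓ=5 → 1; ℓ=6 → 1.
Orbitals: 1 + 1 + 1 + 1 = 4. With m_s fixed to a single value there is one state per orbital, giving 4 states.

4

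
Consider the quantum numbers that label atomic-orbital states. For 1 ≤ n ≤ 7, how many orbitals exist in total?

Total orbitals = 1² + 2² + 3² + 4² + 5² + 6² + 7² = 140.

140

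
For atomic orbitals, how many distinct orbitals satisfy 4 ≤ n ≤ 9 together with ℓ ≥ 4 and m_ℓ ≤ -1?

80

Treat each shell separately and count matching orbitals:
n=5 → 4; n=6 → 9; n=7 → 15; n=8 → 22; n=9 → 30.
Total orbitals: 4 + 9 + 15 + 22 + 30 = 80.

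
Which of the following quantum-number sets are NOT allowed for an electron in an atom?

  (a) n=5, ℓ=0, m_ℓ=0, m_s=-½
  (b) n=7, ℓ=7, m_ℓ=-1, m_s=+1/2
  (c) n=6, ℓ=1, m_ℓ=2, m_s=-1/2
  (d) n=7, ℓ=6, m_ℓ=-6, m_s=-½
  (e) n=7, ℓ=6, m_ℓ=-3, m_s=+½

(b) has ℓ = 7 ≥ n = 7, violating 0 ≤ ℓ ≤ n−1.
(c) has |m_ℓ| = 2 > ℓ = 1, violating −ℓ ≤ m_ℓ ≤ ℓ.
The remaining sets (a), (d), (e) satisfy all four rules.

(b) and (c)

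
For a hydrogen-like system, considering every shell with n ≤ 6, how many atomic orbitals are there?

91

Total orbitals = 1² + 2² + 3² + 4² + 5² + 6² = 91.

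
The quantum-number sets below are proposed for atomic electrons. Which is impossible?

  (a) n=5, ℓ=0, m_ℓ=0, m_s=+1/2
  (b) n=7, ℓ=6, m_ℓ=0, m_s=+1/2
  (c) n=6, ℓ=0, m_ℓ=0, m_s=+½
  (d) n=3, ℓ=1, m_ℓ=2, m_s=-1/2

(d) has |m_ℓ| = 2 > ℓ = 1, violating −ℓ ≤ m_ℓ ≤ ℓ.
The remaining sets (a), (b), (c) satisfy all four rules.

(d)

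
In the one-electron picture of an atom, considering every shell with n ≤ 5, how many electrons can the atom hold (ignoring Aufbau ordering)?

Total orbitals = 1² + 2² + 3² + 4² + 5² = 55. Doubling for spin gives 110 electrons.

110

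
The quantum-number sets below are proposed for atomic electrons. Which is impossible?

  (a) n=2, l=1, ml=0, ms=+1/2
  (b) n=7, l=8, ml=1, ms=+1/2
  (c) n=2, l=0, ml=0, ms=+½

(b) has l = 8 ≥ n = 7, violating 0 ≤ l ≤ n−1.
The remaining sets (a), (c) satisfy all four rules.

(b)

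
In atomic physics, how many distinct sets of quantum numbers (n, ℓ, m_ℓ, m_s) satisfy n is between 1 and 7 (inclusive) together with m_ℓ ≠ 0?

224

For each n in the range, tally the orbitals obeying m_ℓ ≠ 0:
n=2 → 2; n=3 → 6; n=4 → 12; n=5 → 20; n=6 → 30; n=7 → 42.
Orbitals: 2 + 6 + 12 + 20 + 30 + 42 = 112. Including both spin states (m_s = ±1/2) gives 2 × 112 = 224 states.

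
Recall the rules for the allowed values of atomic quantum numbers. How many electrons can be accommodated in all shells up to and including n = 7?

Total orbitals = 1² + 2² + 3² + 4² + 5² + 6² + 7² = 140. Doubling for spin gives 280 electrons.

280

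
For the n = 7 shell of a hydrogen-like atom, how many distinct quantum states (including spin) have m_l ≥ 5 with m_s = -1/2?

Go through l = 0, …, 6 (the values permitted for n = 7).
Orbitals with m_l ≥ 5, by l: l=5 → 1; l=6 → 2.
Orbitals: 1 + 2 = 3. With m_s fixed to a single value there is one state per orbital, giving 3 states.

3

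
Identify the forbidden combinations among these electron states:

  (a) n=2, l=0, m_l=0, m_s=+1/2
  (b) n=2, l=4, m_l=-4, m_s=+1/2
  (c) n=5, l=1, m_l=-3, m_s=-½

(b) has l = 4 ≥ n = 2, violating 0 ≤ l ≤ n−1.
(c) has |m_l| = 3 > l = 1, violating −l ≤ m_l ≤ l.
The remaining set (a) satisfies all four rules.

(b) and (c)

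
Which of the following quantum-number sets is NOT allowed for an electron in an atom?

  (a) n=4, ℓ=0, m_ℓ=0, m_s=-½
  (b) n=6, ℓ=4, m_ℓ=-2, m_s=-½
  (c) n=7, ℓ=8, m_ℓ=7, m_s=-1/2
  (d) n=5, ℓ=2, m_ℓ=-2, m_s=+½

(c)

(c) has ℓ = 8 ≥ n = 7, violating 0 ≤ ℓ ≤ n−1.
The remaining sets (a), (b), (d) satisfy all four rules.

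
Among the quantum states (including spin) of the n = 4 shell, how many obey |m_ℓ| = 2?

Go through ℓ = 0, …, 3 (the values permitted for n = 4).
Contributions: ℓ=2 → 2; ℓ=3 → 2.
Orbitals: 2 + 2 = 4. Each orbital carries two spin states, so 4 × 2 = 8 states.

8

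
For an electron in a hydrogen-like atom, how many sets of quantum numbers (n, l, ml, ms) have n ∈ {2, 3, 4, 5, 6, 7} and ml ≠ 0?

Count contributing orbitals for each principal shell:
n=2 → 2; n=3 → 6; n=4 → 12; n=5 → 20; n=6 → 30; n=7 → 42.
Orbitals: 2 + 6 + 12 + 20 + 30 + 42 = 112. Including both spin states (ms = ±1/2) gives 2 × 112 = 224 states.

224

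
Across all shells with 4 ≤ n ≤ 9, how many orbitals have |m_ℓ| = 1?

66

Per-shell orbital counts meeting the constraint:
n=4 → 6; n=5 → 8; n=6 → 10; n=7 → 12; n=8 → 14; n=9 → 16.
Total orbitals: 6 + 8 + 10 + 12 + 14 + 16 = 66.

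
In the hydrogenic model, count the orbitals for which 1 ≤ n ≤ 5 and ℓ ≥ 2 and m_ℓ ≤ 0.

22

Per-shell orbital counts meeting the constraint:
n=3 → 3; n=4 → 7; n=5 → 12.
Total orbitals: 3 + 7 + 12 = 22.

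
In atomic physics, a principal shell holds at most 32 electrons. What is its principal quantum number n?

2n² = 32 ⇒ n² = 16 ⇒ n = 4.

n = 4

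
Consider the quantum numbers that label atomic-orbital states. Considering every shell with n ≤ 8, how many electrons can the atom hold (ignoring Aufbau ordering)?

408

Total orbitals = 1² + 2² + 3² + 4² + 5² + 6² + 7² + 8² = 204. Doubling for spin gives 408 electrons.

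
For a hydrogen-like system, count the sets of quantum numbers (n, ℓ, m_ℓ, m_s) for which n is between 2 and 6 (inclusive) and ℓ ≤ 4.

Work shell by shell — for each n, count the (ℓ, m_ℓ) pairs that satisfy ℓ ≤ 4:
n=2 → 4; n=3 → 9; n=4 → 16; n=5 → 25; n=6 → 25.
Orbitals: 4 + 9 + 16 + 25 + 25 = 79. Including both spin states (m_s = ±1/2) gives 2 × 79 = 158 states.

158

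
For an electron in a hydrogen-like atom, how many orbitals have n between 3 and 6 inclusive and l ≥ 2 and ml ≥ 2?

20

Per-shell orbital counts meeting the constraint:
n=3 → 1; n=4 → 3; n=5 → 6; n=6 → 10.
Total orbitals: 1 + 3 + 6 + 10 = 20.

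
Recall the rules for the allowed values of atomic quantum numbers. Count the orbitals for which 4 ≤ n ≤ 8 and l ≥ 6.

41

Treat each shell separately and count matching orbitals:
n=7 → 13; n=8 → 28.
Total orbitals: 13 + 28 = 41.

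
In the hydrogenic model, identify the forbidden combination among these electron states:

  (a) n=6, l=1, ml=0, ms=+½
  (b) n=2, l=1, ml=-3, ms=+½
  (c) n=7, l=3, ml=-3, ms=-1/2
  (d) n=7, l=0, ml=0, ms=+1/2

(b) has |ml| = 3 > l = 1, violating −l ≤ ml ≤ l.
The remaining sets (a), (c), (d) satisfy all four rules.

(b)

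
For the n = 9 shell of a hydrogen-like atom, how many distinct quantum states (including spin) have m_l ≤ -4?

With n = 9 the allowed l are 0, 1, …, 8.
Contributions: l=4 → 1; l=5 → 2; l=6 → 3; l=7 → 4; l=8 → 5.
Orbitals: 1 + 2 + 3 + 4 + 5 = 15. Each orbital carries two spin states, so 15 × 2 = 30 states.

30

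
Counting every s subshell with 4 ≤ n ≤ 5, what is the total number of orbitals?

An s subshell (l = 0) exists for every n ≥ 1, so shells n = 4, 5 each contribute one — 2 subshells.
Since each s subshell has 2·0+1 = 1 orbital, the total is 2 × 1 = 2.

2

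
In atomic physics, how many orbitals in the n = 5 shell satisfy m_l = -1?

4

The n = 5 shell has l = 0 through 4; check each.
Per l-value: l=1 → 1; l=2 → 1; l=3 → 1; l=4 → 1.
Total orbitals: 1 + 1 + 1 + 1 = 4.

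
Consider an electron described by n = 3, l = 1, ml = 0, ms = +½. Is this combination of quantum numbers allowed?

Allowed

n = 3 is a positive integer. l = 1 satisfies 0 ≤ l ≤ n−1 = 2. ml = 0 lies in the range −l … +l (here −1 … 1). ms = +1/2 is one of ±1/2.
All four constraints are satisfied.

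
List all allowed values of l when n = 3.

0, 1, 2

l is an integer with 0 ≤ l ≤ n−1, so for n = 3: l = 0, 1, 2.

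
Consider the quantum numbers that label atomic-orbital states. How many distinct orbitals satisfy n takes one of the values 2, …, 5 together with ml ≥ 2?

10

Work shell by shell — for each n, count the (l, ml) pairs that satisfy ml ≥ 2:
n=3 → 1; n=4 → 3; n=5 → 6.
Total orbitals: 1 + 3 + 6 = 10.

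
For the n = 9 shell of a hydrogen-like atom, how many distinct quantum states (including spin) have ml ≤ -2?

Orbitals with ml ≤ -2, by l: l=2 → 1; l=3 → 2; l=4 → 3; l=5 → 4; l=6 → 5; l=7 → 6; l=8 → 7.
Orbitals: 1 + 2 + 3 + 4 + 5 + 6 + 7 = 28. Each orbital carries two spin states, so 28 × 2 = 56 states.

56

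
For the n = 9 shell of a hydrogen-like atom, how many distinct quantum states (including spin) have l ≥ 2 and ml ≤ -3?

Per l-value: l=3 → 1; l=4 → 2; l=5 → 3; l=6 → 4; l=7 → 5; l=8 → 6.
Orbitals: 1 + 2 + 3 + 4 + 5 + 6 = 21. Each orbital carries two spin states, so 21 × 2 = 42 states.

42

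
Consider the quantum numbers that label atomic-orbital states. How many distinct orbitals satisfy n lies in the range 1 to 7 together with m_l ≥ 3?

Count contributing orbitals for each principal shell:
n=4 → 1; n=5 → 3; n=6 → 6; n=7 → 10.
Total orbitals: 1 + 3 + 6 + 10 = 20.

20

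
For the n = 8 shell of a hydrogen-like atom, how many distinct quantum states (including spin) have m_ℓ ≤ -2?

With n = 8 the allowed ℓ are 0, 1, …, 7.
Per ℓ-value: ℓ=2 → 1; ℓ=3 → 2; ℓ=4 → 3; ℓ=5 → 4; ℓ=6 → 5; ℓ=7 → 6.
Orbitals: 1 + 2 + 3 + 4 + 5 + 6 = 21. Each orbital carries two spin states, so 21 × 2 = 42 states.

42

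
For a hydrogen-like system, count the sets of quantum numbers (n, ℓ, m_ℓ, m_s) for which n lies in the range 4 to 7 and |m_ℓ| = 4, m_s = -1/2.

12

Work shell by shell — for each n, count the (ℓ, m_ℓ) pairs that satisfy |m_ℓ| = 4:
n=5 → 2; n=6 → 4; n=7 → 6.
Orbitals: 2 + 4 + 6 = 12. With m_s fixed to -1/2 there is one state per orbital, so 12 states.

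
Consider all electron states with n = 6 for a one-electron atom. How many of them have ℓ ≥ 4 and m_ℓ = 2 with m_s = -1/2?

With n = 6 the allowed ℓ are 0, 1, …, 5.
Contributions: ℓ=4 → 1; ℓ=5 → 1.
Orbitals: 1 + 1 = 2. With m_s fixed to a single value there is one state per orbital, giving 2 states.

2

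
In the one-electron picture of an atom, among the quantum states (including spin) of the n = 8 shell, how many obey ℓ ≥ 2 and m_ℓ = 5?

Per ℓ-value: ℓ=5 → 1; ℓ=6 → 1; ℓ=7 → 1.
Orbitals: 1 + 1 + 1 = 3. Each orbital carries two spin states, so 3 × 2 = 6 states.

6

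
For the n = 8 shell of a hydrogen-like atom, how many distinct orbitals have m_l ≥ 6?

Go through l = 0, …, 7 (the values permitted for n = 8).
The (l, m_l) pairs meeting m_l ≥ 6 give: l=6 → 1; l=7 → 2.
Total orbitals: 1 + 2 = 3.

3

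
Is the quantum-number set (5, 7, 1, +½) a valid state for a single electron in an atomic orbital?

The orbital quantum number must satisfy 0 ≤ l ≤ n−1. With n = 5 the allowed l values are 0, 1, 2, 3, 4, so l = 7 is out of range.

Invalid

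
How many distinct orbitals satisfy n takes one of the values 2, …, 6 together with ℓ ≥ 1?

85

For each n in the range, tally the orbitals obeying ℓ ≥ 1:
n=2 → 3; n=3 → 8; n=4 → 15; n=5 → 24; n=6 → 35.
Total orbitals: 3 + 8 + 15 + 24 + 35 = 85.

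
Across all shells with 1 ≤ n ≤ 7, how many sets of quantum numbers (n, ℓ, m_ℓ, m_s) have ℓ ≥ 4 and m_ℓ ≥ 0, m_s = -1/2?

Work shell by shell — for each n, count the (ℓ, m_ℓ) pairs that satisfy ℓ ≥ 4 and m_ℓ ≥ 0:
n=5 → 5; n=6 → 11; n=7 → 18.
Orbitals: 5 + 11 + 18 = 34. With m_s fixed to -1/2 there is one state per orbital, so 34 states.

34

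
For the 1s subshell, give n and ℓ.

n = 1, ℓ = 0

The leading integer gives n = 1; the letter 's' means ℓ = 0.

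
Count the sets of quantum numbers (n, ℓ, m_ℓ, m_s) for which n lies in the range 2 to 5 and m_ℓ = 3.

6

Go shell by shell, enumerating (ℓ, m_ℓ) with m_ℓ = 3:
n=4 → 1; n=5 → 2.
Orbitals: 1 + 2 = 3. Including both spin states (m_s = ±1/2) gives 2 × 3 = 6 states.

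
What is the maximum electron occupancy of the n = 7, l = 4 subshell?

A subshell with l = 4 has 2l+1 = 9 orbitals, each holding 2 electrons (spin ±1/2), so 9 × 2 = 18.

18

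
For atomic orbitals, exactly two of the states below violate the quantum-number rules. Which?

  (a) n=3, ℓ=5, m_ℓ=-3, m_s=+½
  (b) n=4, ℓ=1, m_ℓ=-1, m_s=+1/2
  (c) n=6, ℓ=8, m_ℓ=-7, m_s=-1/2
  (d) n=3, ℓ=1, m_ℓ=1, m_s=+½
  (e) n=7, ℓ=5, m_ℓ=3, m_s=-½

(a) and (c)

(a) has ℓ = 5 ≥ n = 3, violating 0 ≤ ℓ ≤ n−1.
(c) has ℓ = 8 ≥ n = 6, violating 0 ≤ ℓ ≤ n−1.
The remaining sets (b), (d), (e) satisfy all four rules.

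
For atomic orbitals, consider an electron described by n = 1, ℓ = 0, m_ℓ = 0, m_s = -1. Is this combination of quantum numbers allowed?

The spin quantum number for an electron can only be m_s = +1/2 or −1/2; m_s = -1 is not one of those.

Invalid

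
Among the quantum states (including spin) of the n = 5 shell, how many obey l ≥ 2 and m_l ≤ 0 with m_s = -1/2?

Go through l = 0, …, 4 (the values permitted for n = 5).
Contributions: l=2 → 3; l=3 → 4; l=4 → 5.
Orbitals: 3 + 4 + 5 = 12. With m_s fixed to a single value there is one state per orbital, giving 12 states.

12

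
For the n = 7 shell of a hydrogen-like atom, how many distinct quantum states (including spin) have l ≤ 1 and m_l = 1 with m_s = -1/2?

Contributions: l=1 → 1.
Orbitals: 1. With m_s fixed to a single value there is one state per orbital, giving 1 state.

1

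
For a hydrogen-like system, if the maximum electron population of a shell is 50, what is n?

n = 5

2n² = 50 ⇒ n² = 25 ⇒ n = 5.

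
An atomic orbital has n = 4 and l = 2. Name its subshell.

4d

l = 2 corresponds to the letter 'd', so the subshell is 4d.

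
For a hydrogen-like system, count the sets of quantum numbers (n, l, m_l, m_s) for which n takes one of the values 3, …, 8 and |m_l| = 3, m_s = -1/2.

Work shell by shell — for each n, count the (l, m_l) pairs that satisfy |m_l| = 3:
n=4 → 2; n=5 → 4; n=6 → 6; n=7 → 8; n=8 → 10.
Orbitals: 2 + 4 + 6 + 8 + 10 = 30. With m_s fixed to -1/2 there is one state per orbital, so 30 states.

30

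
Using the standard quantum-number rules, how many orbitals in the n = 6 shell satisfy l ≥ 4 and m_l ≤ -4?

3

The n = 6 shell has l = 0 through 5; check each.
Contributions: l=4 → 1; l=5 → 2.
Total orbitals: 1 + 2 = 3.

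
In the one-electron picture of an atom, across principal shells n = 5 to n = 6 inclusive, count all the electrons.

Shell n has n² orbitals: 5²=25 + 6²=36 = 61 orbitals.
Two spin states per orbital: 2 × 61 = 122 electrons.

122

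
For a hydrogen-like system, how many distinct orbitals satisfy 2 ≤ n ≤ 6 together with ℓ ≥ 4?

Treat each shell separately and count matching orbitals:
n=5 → 9; n=6 → 20.
Total orbitals: 9 + 20 = 29.

29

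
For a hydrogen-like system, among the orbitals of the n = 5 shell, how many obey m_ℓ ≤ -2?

With n = 5 the allowed ℓ are 0, 1, …, 4.
Contributions: ℓ=2 → 1; ℓ=3 → 2; ℓ=4 → 3.
Total orbitals: 1 + 2 + 3 = 6.

6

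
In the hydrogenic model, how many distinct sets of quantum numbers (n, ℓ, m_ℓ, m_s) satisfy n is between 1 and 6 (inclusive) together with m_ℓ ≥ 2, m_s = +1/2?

Count contributing orbitals for each principal shell:
n=3 → 1; n=4 → 3; n=5 → 6; n=6 → 10.
Orbitals: 1 + 3 + 6 + 10 = 20. With m_s fixed to +1/2 there is one state per orbital, so 20 states.

20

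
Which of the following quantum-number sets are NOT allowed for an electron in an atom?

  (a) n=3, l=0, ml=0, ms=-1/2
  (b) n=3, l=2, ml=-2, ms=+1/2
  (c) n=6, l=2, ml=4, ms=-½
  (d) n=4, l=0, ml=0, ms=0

(c) has |ml| = 4 > l = 2, violating −l ≤ ml ≤ l.
(d) has ms = 0, but an electron's spin must be ±1/2.
The remaining sets (a), (b) satisfy all four rules.

(c) and (d)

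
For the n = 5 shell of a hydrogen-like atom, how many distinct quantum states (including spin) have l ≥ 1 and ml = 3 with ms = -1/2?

2

Go through l = 0, …, 4 (the values permitted for n = 5).
Per l-value: l=3 → 1; l=4 → 1.
Orbitals: 1 + 1 = 2. With ms fixed to a single value there is one state per orbital, giving 2 states.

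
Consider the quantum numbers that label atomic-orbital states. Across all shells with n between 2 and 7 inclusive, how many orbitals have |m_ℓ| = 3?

20

Work shell by shell — for each n, count the (ℓ, m_ℓ) pairs that satisfy |m_ℓ| = 3:
n=4 → 2; n=5 → 4; n=6 → 6; n=7 → 8.
Total orbitals: 2 + 4 + 6 + 8 = 20.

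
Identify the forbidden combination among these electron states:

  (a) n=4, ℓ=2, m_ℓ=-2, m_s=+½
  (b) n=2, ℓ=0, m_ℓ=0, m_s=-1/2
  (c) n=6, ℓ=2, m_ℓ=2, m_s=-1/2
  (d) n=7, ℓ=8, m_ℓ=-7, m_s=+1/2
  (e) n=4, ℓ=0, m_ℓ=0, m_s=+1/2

(d)

(d) has ℓ = 8 ≥ n = 7, violating 0 ≤ ℓ ≤ n−1.
The remaining sets (a), (b), (c), (e) satisfy all four rules.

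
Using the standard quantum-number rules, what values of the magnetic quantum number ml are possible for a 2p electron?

The 2p subshell has l = 1, and ml takes every integer from −l to +l. With l = 1 that gives the 3 values -1, 0, 1.

-1, 0, 1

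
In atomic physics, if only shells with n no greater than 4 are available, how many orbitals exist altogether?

30

Total orbitals = 1² + 2² + 3² + 4² = 30.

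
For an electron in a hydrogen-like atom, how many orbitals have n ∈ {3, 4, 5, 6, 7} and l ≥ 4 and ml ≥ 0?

For each n in the range, tally the orbitals obeying l ≥ 4 and ml ≥ 0:
n=5 → 5; n=6 → 11; n=7 → 18.
Total orbitals: 5 + 11 + 18 = 34.

34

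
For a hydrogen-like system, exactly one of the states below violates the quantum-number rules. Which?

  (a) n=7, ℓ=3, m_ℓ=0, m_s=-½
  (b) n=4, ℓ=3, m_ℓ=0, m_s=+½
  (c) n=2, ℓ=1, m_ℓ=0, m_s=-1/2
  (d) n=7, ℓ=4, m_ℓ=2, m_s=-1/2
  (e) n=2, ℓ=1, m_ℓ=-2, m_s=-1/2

(e)

(e) has |m_ℓ| = 2 > ℓ = 1, violating −ℓ ≤ m_ℓ ≤ ℓ.
The remaining sets (a), (b), (c), (d) satisfy all four rules.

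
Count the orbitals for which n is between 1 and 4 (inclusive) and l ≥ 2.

17

For each n in the range, tally the orbitals obeying l ≥ 2:
n=3 → 5; n=4 → 12.
Total orbitals: 5 + 12 = 17.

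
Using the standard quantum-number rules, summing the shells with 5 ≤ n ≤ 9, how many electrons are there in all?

Shell n has n² orbitals: 5²=25 + 6²=36 + 7²=49 + 8²=64 + 9²=81 = 255 orbitals.
Two spin states per orbital: 2 × 255 = 510 electrons.

510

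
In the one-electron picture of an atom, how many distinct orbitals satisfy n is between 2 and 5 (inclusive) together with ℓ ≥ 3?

23

Per-shell orbital counts meeting the constraint:
n=4 → 7; n=5 → 16.
Total orbitals: 7 + 16 = 23.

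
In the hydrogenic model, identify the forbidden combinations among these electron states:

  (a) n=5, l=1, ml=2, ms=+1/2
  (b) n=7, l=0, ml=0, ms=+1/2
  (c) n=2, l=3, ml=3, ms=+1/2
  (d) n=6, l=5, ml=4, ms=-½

(a) has |ml| = 2 > l = 1, violating −l ≤ ml ≤ l.
(c) has l = 3 ≥ n = 2, violating 0 ≤ l ≤ n−1.
The remaining sets (b), (d) satisfy all four rules.

(a) and (c)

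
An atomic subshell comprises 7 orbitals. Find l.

2l+1 = 7 gives l = 3.

l = 3 (f)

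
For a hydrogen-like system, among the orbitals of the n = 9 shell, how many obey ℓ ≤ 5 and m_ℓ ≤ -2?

With n = 9 the allowed ℓ are 0, 1, …, 8.
Per ℓ-value: ℓ=2 → 1; ℓ=3 → 2; ℓ=4 → 3; ℓ=5 → 4.
Total orbitals: 1 + 2 + 3 + 4 = 10.

10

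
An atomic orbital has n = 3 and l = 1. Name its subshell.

l = 1 corresponds to the letter 'p', so the subshell is 3p.

3p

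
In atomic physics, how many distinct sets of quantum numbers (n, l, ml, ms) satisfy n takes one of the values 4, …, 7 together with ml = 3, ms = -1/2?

10

Count contributing orbitals for each principal shell:
n=4 → 1; n=5 → 2; n=6 → 3; n=7 → 4.
Orbitals: 1 + 2 + 3 + 4 = 10. With ms fixed to -1/2 there is one state per orbital, so 10 states.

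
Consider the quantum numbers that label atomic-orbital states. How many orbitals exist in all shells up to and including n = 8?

Total orbitals = 1² + 2² + 3² + 4² + 5² + 6² + 7² + 8² = 204.

204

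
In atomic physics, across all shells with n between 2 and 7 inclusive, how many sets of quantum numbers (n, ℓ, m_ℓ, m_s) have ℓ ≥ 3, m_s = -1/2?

90

Count contributing orbitals for each principal shell:
n=4 → 7; n=5 → 16; n=6 → 27; n=7 → 40.
Orbitals: 7 + 16 + 27 + 40 = 90. With m_s fixed to -1/2 there is one state per orbital, so 90 states.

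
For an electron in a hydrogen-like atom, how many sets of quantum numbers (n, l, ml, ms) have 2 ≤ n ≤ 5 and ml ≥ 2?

20

Work shell by shell — for each n, count the (l, ml) pairs that satisfy ml ≥ 2:
n=3 → 1; n=4 → 3; n=5 → 6.
Orbitals: 1 + 3 + 6 = 10. Including both spin states (ms = ±1/2) gives 2 × 10 = 20 states.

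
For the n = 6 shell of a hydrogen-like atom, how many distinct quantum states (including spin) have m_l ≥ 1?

30

For n = 6, l ranges over 0 … 5.
Orbitals with m_l ≥ 1, by l: l=1 → 1; l=2 → 2; l=3 → 3; l=4 → 4; l=5 → 5.
Orbitals: 1 + 2 + 3 + 4 + 5 = 15. Each orbital carries two spin states, so 15 × 2 = 30 states.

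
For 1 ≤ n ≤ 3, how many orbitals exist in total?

Total orbitals = 1² + 2² + 3² = 14.

14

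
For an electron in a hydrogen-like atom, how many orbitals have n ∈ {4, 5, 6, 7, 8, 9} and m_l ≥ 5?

Work shell by shell — for each n, count the (l, m_l) pairs that satisfy m_l ≥ 5:
n=6 → 1; n=7 → 3; n=8 → 6; n=9 → 10.
Total orbitals: 1 + 3 + 6 + 10 = 20.

20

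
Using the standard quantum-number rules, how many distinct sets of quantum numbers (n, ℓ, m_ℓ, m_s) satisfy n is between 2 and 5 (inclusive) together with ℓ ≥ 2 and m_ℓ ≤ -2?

20

Work shell by shell — for each n, count the (ℓ, m_ℓ) pairs that satisfy ℓ ≥ 2 and m_ℓ ≤ -2:
n=3 → 1; n=4 → 3; n=5 → 6.
Orbitals: 1 + 3 + 6 = 10. Including both spin states (m_s = ±1/2) gives 2 × 10 = 20 states.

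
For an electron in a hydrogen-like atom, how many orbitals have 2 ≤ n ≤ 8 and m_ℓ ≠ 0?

168

Work shell by shell — for each n, count the (ℓ, m_ℓ) pairs that satisfy m_ℓ ≠ 0:
n=2 → 2; n=3 → 6; n=4 → 12; n=5 → 20; n=6 → 30; n=7 → 42; n=8 → 56.
Total orbitals: 2 + 6 + 12 + 20 + 30 + 42 + 56 = 168.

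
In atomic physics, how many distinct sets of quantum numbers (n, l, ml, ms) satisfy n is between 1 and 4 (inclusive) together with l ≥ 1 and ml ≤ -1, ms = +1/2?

10

Treat each shell separately and count matching orbitals:
n=2 → 1; n=3 → 3; n=4 → 6.
Orbitals: 1 + 3 + 6 = 10. With ms fixed to +1/2 there is one state per orbital, so 10 states.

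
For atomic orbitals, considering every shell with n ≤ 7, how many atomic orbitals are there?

140

Total orbitals = 1² + 2² + 3² + 4² + 5² + 6² + 7² = 140.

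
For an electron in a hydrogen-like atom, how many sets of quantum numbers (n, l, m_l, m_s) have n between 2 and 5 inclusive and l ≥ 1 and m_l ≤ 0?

For each n in the range, tally the orbitals obeying l ≥ 1 and m_l ≤ 0:
n=2 → 2; n=3 → 5; n=4 → 9; n=5 → 14.
Orbitals: 2 + 5 + 9 + 14 = 30. Including both spin states (m_s = ±1/2) gives 2 × 30 = 60 states.

60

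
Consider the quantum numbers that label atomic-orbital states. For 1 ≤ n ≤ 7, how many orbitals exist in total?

Total orbitals = 1² + 2² + 3² + 4² + 5² + 6² + 7² = 140.

140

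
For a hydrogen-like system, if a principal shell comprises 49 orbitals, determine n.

n = 7

n² = 49 ⇒ n = 7.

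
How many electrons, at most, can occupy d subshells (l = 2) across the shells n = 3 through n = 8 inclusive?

A d subshell (l = 2) exists for every n ≥ 3, so shells n = 3, 4, 5, 6, 7, 8 each contribute one — 6 subshells.
Since each d subshell holds 2(2·2+1) = 10 electrons, the total is 6 × 10 = 60.

60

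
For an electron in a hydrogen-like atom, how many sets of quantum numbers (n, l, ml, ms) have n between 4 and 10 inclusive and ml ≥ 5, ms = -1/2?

35

Count contributing orbitals for each principal shell:
n=6 → 1; n=7 → 3; n=8 → 6; n=9 → 10; n=10 → 15.
Orbitals: 1 + 3 + 6 + 10 + 15 = 35. With ms fixed to -1/2 there is one state per orbital, so 35 states.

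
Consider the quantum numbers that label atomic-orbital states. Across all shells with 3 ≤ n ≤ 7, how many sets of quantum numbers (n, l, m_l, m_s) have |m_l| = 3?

40

Work shell by shell — for each n, count the (l, m_l) pairs that satisfy |m_l| = 3:
n=4 → 2; n=5 → 4; n=6 → 6; n=7 → 8.
Orbitals: 2 + 4 + 6 + 8 = 20. Including both spin states (m_s = ±1/2) gives 2 × 20 = 40 states.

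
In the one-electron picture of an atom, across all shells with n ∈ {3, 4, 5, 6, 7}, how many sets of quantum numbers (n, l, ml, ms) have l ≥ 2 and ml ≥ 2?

70

For each n in the range, tally the orbitals obeying l ≥ 2 and ml ≥ 2:
n=3 → 1; n=4 → 3; n=5 → 6; n=6 → 10; n=7 → 15.
Orbitals: 1 + 3 + 6 + 10 + 15 = 35. Including both spin states (ms = ±1/2) gives 2 × 35 = 70 states.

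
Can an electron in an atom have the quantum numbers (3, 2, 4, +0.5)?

The magnetic quantum number must satisfy −l ≤ ml ≤ l. With l = 2, ml can only be -2, -1, 0, 1, 2, so ml = 4 is forbidden.

Not allowed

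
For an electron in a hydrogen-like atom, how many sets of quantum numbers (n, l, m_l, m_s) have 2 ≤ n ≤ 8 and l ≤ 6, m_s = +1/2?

188

For each n in the range, tally the orbitals obeying l ≤ 6:
n=2 → 4; n=3 → 9; n=4 → 16; n=5 → 25; n=6 → 36; n=7 → 49; n=8 → 49.
Orbitals: 4 + 9 + 16 + 25 + 36 + 49 + 49 = 188. With m_s fixed to +1/2 there is one state per orbital, so 188 states.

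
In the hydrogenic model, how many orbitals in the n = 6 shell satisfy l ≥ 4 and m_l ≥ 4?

3

With n = 6 the allowed l are 0, 1, …, 5.
Per l-value: l=4 → 1; l=5 → 2.
Total orbitals: 1 + 2 = 3.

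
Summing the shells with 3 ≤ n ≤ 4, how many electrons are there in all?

Shell n has n² orbitals: 3²=9 + 4²=16 = 25 orbitals.
Two spin states per orbital: 2 × 25 = 50 electrons.

50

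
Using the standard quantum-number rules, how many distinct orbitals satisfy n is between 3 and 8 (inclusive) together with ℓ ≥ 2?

Per-shell orbital counts meeting the constraint:
n=3 → 5; n=4 → 12; n=5 → 21; n=6 → 32; n=7 → 45; n=8 → 60.
Total orbitals: 5 + 12 + 21 + 32 + 45 + 60 = 175.

175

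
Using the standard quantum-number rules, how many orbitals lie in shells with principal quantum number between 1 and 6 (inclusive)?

Shell n has n² orbitals: 1²=1 + 2²=4 + 3²=9 + 4²=16 + 5²=25 + 6²=36 = 91 orbitals.

91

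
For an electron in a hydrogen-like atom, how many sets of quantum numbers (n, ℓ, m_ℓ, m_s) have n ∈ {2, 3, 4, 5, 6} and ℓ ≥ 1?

170

Work shell by shell — for each n, count the (ℓ, m_ℓ) pairs that satisfy ℓ ≥ 1:
n=2 → 3; n=3 → 8; n=4 → 15; n=5 → 24; n=6 → 35.
Orbitals: 3 + 8 + 15 + 24 + 35 = 85. Including both spin states (m_s = ±1/2) gives 2 × 85 = 170 states.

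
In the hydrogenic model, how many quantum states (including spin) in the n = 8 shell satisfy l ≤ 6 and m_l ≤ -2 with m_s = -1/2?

The n = 8 shell has l = 0 through 7; check each.
Contributions: l=2 → 1; l=3 → 2; l=4 → 3; l=5 → 4; l=6 → 5.
Orbitals: 1 + 2 + 3 + 4 + 5 = 15. With m_s fixed to a single value there is one state per orbital, giving 15 states.

15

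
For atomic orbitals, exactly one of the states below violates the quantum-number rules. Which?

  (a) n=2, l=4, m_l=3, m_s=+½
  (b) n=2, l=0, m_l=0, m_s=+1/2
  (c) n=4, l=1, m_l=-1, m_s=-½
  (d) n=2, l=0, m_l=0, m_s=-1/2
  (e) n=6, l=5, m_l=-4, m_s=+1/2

(a) has l = 4 ≥ n = 2, violating 0 ≤ l ≤ n−1.
The remaining sets (b), (c), (d), (e) satisfy all four rules.

(a)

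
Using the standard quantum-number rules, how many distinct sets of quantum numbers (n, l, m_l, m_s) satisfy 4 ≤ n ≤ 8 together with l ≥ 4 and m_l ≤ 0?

Per-shell orbital counts meeting the constraint:
n=5 → 5; n=6 → 11; n=7 → 18; n=8 → 26.
Orbitals: 5 + 11 + 18 + 26 = 60. Including both spin states (m_s = ±1/2) gives 2 × 60 = 120 states.

120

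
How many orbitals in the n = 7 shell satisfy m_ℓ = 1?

6

The n = 7 shell has ℓ = 0 through 6; check each.
Contributions: ℓ=1 → 1; ℓ=2 → 1; ℓ=3 → 1; ℓ=4 → 1; ℓ=5 → 1; ℓ=6 → 1.
Total orbitals: 1 + 1 + 1 + 1 + 1 + 1 = 6.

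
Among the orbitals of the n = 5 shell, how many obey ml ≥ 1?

The n = 5 shell has l = 0 through 4; check each.
The (l, ml) pairs meeting ml ≥ 1 give: l=1 → 1; l=2 → 2; l=3 → 3; l=4 → 4.
Total orbitals: 1 + 2 + 3 + 4 = 10.

10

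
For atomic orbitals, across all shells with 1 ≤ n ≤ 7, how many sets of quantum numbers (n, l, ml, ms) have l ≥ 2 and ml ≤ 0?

For each n in the range, tally the orbitals obeying l ≥ 2 and ml ≤ 0:
n=3 → 3; n=4 → 7; n=5 → 12; n=6 → 18; n=7 → 25.
Orbitals: 3 + 7 + 12 + 18 + 25 = 65. Including both spin states (ms = ±1/2) gives 2 × 65 = 130 states.

130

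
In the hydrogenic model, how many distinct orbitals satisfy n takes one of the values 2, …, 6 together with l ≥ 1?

85

Count contributing orbitals for each principal shell:
n=2 → 3; n=3 → 8; n=4 → 15; n=5 → 24; n=6 → 35.
Total orbitals: 3 + 8 + 15 + 24 + 35 = 85.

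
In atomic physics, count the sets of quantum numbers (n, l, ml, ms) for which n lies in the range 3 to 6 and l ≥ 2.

140

Per-shell orbital counts meeting the constraint:
n=3 → 5; n=4 → 12; n=5 → 21; n=6 → 32.
Orbitals: 5 + 12 + 21 + 32 = 70. Including both spin states (ms = ±1/2) gives 2 × 70 = 140 states.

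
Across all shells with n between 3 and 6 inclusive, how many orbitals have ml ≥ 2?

Count contributing orbitals for each principal shell:
n=3 → 1; n=4 → 3; n=5 → 6; n=6 → 10.
Total orbitals: 1 + 3 + 6 + 10 = 20.

20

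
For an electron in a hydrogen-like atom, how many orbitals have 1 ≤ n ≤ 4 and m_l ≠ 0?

Treat each shell separately and count matching orbitals:
n=2 → 2; n=3 → 6; n=4 → 12.
Total orbitals: 2 + 6 + 12 = 20.

20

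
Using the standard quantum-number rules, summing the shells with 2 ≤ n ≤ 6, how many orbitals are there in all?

Shell n has n² orbitals: 2²=4 + 3²=9 + 4²=16 + 5²=25 + 6²=36 = 90 orbitals.

90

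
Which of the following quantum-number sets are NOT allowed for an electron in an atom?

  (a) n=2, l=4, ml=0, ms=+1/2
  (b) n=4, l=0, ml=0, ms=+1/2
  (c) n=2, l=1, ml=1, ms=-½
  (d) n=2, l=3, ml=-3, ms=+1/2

(a) and (d)

(a) has l = 4 ≥ n = 2, violating 0 ≤ l ≤ n−1.
(d) has l = 3 ≥ n = 2, violating 0 ≤ l ≤ n−1.
The remaining sets (b), (c) satisfy all four rules.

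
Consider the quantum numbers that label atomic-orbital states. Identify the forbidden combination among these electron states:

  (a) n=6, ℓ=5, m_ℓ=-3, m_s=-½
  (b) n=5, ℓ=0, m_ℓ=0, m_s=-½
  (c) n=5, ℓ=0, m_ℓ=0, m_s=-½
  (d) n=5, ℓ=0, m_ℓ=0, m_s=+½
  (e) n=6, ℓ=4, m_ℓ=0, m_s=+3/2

(e) has m_s = +3/2, but an electron's spin must be ±1/2.
The remaining sets (a), (b), (c), (d) satisfy all four rules.

(e)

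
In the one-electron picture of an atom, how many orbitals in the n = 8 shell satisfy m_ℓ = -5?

With n = 8 the allowed ℓ are 0, 1, …, 7.
Contributions: ℓ=5 → 1; ℓ=6 → 1; ℓ=7 → 1.
Total orbitals: 1 + 1 + 1 = 3.

3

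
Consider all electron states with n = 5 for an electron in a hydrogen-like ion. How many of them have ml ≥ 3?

Orbitals with ml ≥ 3, by l: l=3 → 1; l=4 → 2.
Orbitals: 1 + 2 = 3. Each orbital carries two spin states, so 3 × 2 = 6 states.

6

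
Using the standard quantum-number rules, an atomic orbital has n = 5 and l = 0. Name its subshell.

l = 0 corresponds to the letter 's', so the subshell is 5s.

5s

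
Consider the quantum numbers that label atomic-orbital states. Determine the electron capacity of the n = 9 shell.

A shell holds 2n² electrons: 2 × 9² = 2 × 81 = 162.

162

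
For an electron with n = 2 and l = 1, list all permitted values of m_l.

-1, 0, 1

m_l takes every integer from −l to +l. With l = 1 that gives the 3 values -1, 0, 1.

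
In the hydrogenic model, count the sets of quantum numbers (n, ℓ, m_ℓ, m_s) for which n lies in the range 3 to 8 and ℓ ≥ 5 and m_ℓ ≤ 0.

80

Per-shell orbital counts meeting the constraint:
n=6 → 6; n=7 → 13; n=8 → 21.
Orbitals: 6 + 13 + 21 = 40. Including both spin states (m_s = ±1/2) gives 2 × 40 = 80 states.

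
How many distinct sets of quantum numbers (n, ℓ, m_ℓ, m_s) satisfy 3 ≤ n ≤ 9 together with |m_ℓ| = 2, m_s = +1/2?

Go shell by shell, enumerating (ℓ, m_ℓ) with |m_ℓ| = 2:
n=3 → 2; n=4 → 4; n=5 → 6; n=6 → 8; n=7 → 10; n=8 → 12; n=9 → 14.
Orbitals: 2 + 4 + 6 + 8 + 10 + 12 + 14 = 56. With m_s fixed to +1/2 there is one state per orbital, so 56 states.

56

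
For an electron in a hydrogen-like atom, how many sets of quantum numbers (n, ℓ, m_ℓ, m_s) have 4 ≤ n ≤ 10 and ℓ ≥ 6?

Work shell by shell — for each n, count the (ℓ, m_ℓ) pairs that satisfy ℓ ≥ 6:
n=7 → 13; n=8 → 28; n=9 → 45; n=10 → 64.
Orbitals: 13 + 28 + 45 + 64 = 150. Including both spin states (m_s = ±1/2) gives 2 × 150 = 300 states.

300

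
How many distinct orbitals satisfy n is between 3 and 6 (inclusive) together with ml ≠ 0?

68

Work shell by shell — for each n, count the (l, ml) pairs that satisfy ml ≠ 0:
n=3 → 6; n=4 → 12; n=5 → 20; n=6 → 30.
Total orbitals: 6 + 12 + 20 + 30 = 68.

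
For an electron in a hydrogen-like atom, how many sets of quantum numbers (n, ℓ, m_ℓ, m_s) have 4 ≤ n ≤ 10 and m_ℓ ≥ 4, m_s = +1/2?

56

Count contributing orbitals for each principal shell:
n=5 → 1; n=6 → 3; n=7 → 6; n=8 → 10; n=9 → 15; n=10 → 21.
Orbitals: 1 + 3 + 6 + 10 + 15 + 21 = 56. With m_s fixed to +1/2 there is one state per orbital, so 56 states.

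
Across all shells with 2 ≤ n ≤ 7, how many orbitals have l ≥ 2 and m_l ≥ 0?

Work shell by shell — for each n, count the (l, m_l) pairs that satisfy l ≥ 2 and m_l ≥ 0:
n=3 → 3; n=4 → 7; n=5 → 12; n=6 → 18; n=7 → 25.
Total orbitals: 3 + 7 + 12 + 18 + 25 = 65.

65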